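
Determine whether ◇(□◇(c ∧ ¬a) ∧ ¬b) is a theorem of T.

Tableau for the negation ¬◇(□◇(c ∧ ¬a) ∧ ¬b):
1. ¬◇(□◇(c ∧ ¬a) ∧ ¬b), u
2. ¬(□◇(c ∧ ¬a) ∧ ¬b), u   [¬◇-rule on 1 via uRu]
3. b, u   [¬∧-rule on 2 (branches; this branch)]
Accessibility: uRu
The negation has an open branch (countermodel exists).

Not valid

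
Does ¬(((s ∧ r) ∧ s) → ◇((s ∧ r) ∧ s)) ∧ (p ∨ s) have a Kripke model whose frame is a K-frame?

1. ¬(((s ∧ r) ∧ s) → ◇((s ∧ r) ∧ s)) ∧ (p ∨ s), u
2. ¬(((s ∧ r) ∧ s) → ◇((s ∧ r) ∧ s)), u   [∧-rule on 1]
3. p ∨ s, u   [∧-rule on 1]
4. (s ∧ r) ∧ s, u   [¬→-rule on 2]
5. ¬◇((s ∧ r) ∧ s), u   [¬→-rule on 2]
6. s ∧ r, u   [∧-rule on 4]
7. s, u   [∧-rule on 4]
8. r, u   [∧-rule on 6]

Satisfiable (open branch found)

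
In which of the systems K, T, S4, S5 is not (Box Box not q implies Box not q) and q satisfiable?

T-tableau for the formula:
1. not (Box Box not q implies Box not q) and q, w0
2. not (Box Box not q implies Box not q), w0
3. q, w0
4. Box Box not q, w0
5. not Box not q, w0
6. Box not q, w0
7. not q, w0
Accessibility: w0Rw0
Branch closes: q and not q both at w0.
Every branch closes (one shown): unsatisfiable in T, hence also in S4, S5 (every S4/S5-frame is a T-frame).
K-tableau for the formula:
1. not (Box Box not q implies Box not q) and q, w0
2. not (Box Box not q implies Box not q), w0
3. q, w0
4. Box Box not q, w0
5. not Box not q, w0
6. q, w1
7. Box not q, w1
Accessibility: w0Rw1
Complete open branch: satisfiable in K.

K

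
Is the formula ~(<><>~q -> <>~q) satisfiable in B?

Satisfiable

1. ~(<><>~q -> <>~q), 0
2. <><>~q, 0
3. ~<>~q, 0
4. q, 0
5. <>~q, 1
6. q, 1
7. ~q, 2
Accessibility: 0R0, 0R1, 1R0, 1R1, 1R2, 2R1, 2R2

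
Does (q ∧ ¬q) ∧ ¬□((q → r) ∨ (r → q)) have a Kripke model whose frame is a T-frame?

1. (q ∧ ¬q) ∧ ¬□((q → r) ∨ (r → q)), 0
2. q ∧ ¬q, 0
3. ¬□((q → r) ∨ (r → q)), 0
4. q, 0
5. ¬q, 0
Accessibility: 0R0
Branch closes: q and ¬q both at 0.
Every branch closes; the branch above is one of them.

Unsatisfiable (every branch closes)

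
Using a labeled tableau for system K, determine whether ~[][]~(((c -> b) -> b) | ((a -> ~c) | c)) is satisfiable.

Satisfiable (open branch found)

1. ~[][]~(((c -> b) -> b) | ((a -> ~c) | c)), 0
2. ~[]~(((c -> b) -> b) | ((a -> ~c) | c)), 1
3. ((c -> b) -> b) | ((a -> ~c) | c), 2
4. (a -> ~c) | c, 2
5. c, 2
Accessibility: 0R1, 1R2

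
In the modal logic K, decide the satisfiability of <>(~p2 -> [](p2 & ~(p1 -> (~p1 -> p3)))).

Satisfiable

1. <>(~p2 -> [](p2 & ~(p1 -> (~p1 -> p3)))), w0
2. ~p2 -> [](p2 & ~(p1 -> (~p1 -> p3))), w1
3. [](p2 & ~(p1 -> (~p1 -> p3))), w1
Accessibility: w0Rw1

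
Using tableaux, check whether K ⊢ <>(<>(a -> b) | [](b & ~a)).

Tableau for the negation ~<>(<>(a -> b) | [](b & ~a)):
1. ~<>(<>(a -> b) | [](b & ~a)), 0
The negation has an open branch (countermodel exists).

Invalid (countermodel exists)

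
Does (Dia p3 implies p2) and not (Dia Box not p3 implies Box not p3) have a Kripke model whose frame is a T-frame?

Satisfiable

1. (Dia p3 implies p2) and not (Dia Box not p3 implies Box not p3), u
2. Dia p3 implies p2, u
3. not (Dia Box not p3 implies Box not p3), u
4. Dia Box not p3, u
5. not Box not p3, u
6. p2, u
7. Box not p3, v
8. not p3, v
9. p3, w
Accessibility: uRu, uRv, uRw, vRv, wRw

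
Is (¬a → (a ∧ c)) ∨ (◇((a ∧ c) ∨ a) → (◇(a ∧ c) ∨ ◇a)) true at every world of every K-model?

Tableau for the negation ¬((¬a → (a ∧ c)) ∨ (◇((a ∧ c) ∨ a) → (◇(a ∧ c) ∨ ◇a))):
1. ¬((¬a → (a ∧ c)) ∨ (◇((a ∧ c) ∨ a) → (◇(a ∧ c) ∨ ◇a))), 0
2. ¬(¬a → (a ∧ c)), 0
3. ¬(◇((a ∧ c) ∨ a) → (◇(a ∧ c) ∨ ◇a)), 0
4. ¬a, 0
5. ¬(a ∧ c), 0
6. ◇((a ∧ c) ∨ a), 0
7. ¬(◇(a ∧ c) ∨ ◇a), 0
8. ¬◇(a ∧ c), 0
9. ¬◇a, 0
10. ¬c, 0
11. (a ∧ c) ∨ a, 1
12. ¬(a ∧ c), 1
13. ¬a, 1
14. a ∧ c, 1
15. a, 1
16. c, 1
Accessibility: 0R1
Branch closes: a and ¬a both at 1.
Every branch of the negation's tableau closes; the branch above is one of them.

Yes, valid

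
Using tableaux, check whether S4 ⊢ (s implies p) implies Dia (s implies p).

Yes, valid

Tableau for the negation not ((s implies p) implies Dia (s implies p)):
1. not ((s implies p) implies Dia (s implies p)), w0
2. s implies p, w0
3. not Dia (s implies p), w0
4. not (s implies p), w0
5. s, w0
6. not p, w0
7. p, w0
Accessibility: w0Rw0
Branch closes: p and not p both at w0.
All branches of the negation close; one closing branch shown above.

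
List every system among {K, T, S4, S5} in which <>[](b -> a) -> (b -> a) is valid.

S4-tableau for the negation ~(<>[](b -> a) -> (b -> a)):
1. ~(<>[](b -> a) -> (b -> a)), w0
2. <>[](b -> a), w0   [~->-rule on 1]
3. ~(b -> a), w0   [~->-rule on 1]
4. b, w0   [~->-rule on 3]
5. ~a, w0   [~->-rule on 3]
6. [](b -> a), w1   [<>-rule on 2: fresh world w1, w0Rw1]
7. b -> a, w1   [[]-rule on 6 via w1Rw1]
8. a, w1   [->-rule on 7 (branches; this branch)]
Accessibility: w0Rw0, w0Rw1, w1Rw1
Complete open branch: countermodel on an S4-frame, so not valid in S4, nor in K, T (the same frame is also a K-frame and a T-frame).
S5-tableau for the negation ~(<>[](b -> a) -> (b -> a)):
1. ~(<>[](b -> a) -> (b -> a)), w0
2. <>[](b -> a), w0   [~->-rule on 1]
3. ~(b -> a), w0   [~->-rule on 1]
4. b, w0   [~->-rule on 3]
5. ~a, w0   [~->-rule on 3]
6. [](b -> a), w1   [<>-rule on 2: fresh world w1, w0Rw1]
7. b -> a, w0   [[]-rule on 6 via w1Rw0]
8. b -> a, w1   [[]-rule on 6 via w1Rw1]
9. a, w0   [->-rule on 7 (branches; this branch)]
Accessibility: w0Rw0, w0Rw1, w1Rw0, w1Rw1
Branch closes: a and ~a both at w0.
Every branch closes (one shown): valid in S5.

S5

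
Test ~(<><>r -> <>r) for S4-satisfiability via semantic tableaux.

Unsatisfiable (every branch closes)

1. ~(<><>r -> <>r), u
2. <><>r, u
3. ~<>r, u
4. ~r, u
5. <>r, v
6. ~r, v
7. r, w
8. ~r, w
Accessibility: uRu, uRv, uRw, vRv, vRw, wRw
Branch closes: r and ~r both at w.
Every branch closes; the branch above is one of them.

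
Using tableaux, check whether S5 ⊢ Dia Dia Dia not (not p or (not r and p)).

No, not valid

Tableau for the negation not Dia Dia Dia not (not p or (not r and p)):
1. not Dia Dia Dia not (not p or (not r and p)), w0
2. not Dia Dia not (not p or (not r and p)), w0
3. not Dia not (not p or (not r and p)), w0
4. not p or (not r and p), w0
5. not r and p, w0
6. not r, w0
7. p, w0
Accessibility: w0Rw0
The negation has an open branch (countermodel exists).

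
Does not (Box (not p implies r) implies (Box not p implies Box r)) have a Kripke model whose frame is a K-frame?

1. not (Box (not p implies r) implies (Box not p implies Box r)), w0
2. Box (not p implies r), w0
3. not (Box not p implies Box r), w0
4. Box not p, w0
5. not Box r, w0
6. not r, w1
7. not p implies r, w1
8. not p, w1
9. r, w1
Accessibility: w0Rw1
Branch closes: r and not r both at w1.
(One branch shown.) All branches close.

No, unsatisfiable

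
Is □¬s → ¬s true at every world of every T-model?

Valid

Tableau for the negation ¬(□¬s → ¬s):
1. ¬(□¬s → ¬s), u
2. □¬s, u
3. s, u
4. ¬s, u
Accessibility: uRu
Branch closes: s and ¬s both at u.
All branches of the negation close; one closing branch shown above.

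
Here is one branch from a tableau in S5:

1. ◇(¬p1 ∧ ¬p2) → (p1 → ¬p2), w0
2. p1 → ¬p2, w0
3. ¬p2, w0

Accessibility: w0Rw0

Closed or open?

Open

No atom appears with both signs at the same world.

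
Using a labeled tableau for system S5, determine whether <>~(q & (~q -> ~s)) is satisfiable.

1. <>~(q & (~q -> ~s)), 0
2. ~(q & (~q -> ~s)), 1
3. ~(~q -> ~s), 1
4. ~q, 1
5. s, 1
Accessibility: 0R0, 0R1, 1R0, 1R1

Satisfiable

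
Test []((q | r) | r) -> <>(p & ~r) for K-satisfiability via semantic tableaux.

1. []((q | r) | r) -> <>(p & ~r), 0
2. <>(p & ~r), 0   [->-rule on 1 (branches; this branch)]
3. p & ~r, 1   [<>-rule on 2: fresh world 1, 0R1]
4. p, 1   [&-rule on 3]
5. ~r, 1   [&-rule on 3]
Accessibility: 0R1

Satisfiable (open branch found)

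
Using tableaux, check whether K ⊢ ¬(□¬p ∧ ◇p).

Tableau for the negation □¬p ∧ ◇p:
1. □¬p ∧ ◇p, w0
2. □¬p, w0   [∧-rule on 1]
3. ◇p, w0   [∧-rule on 1]
4. p, w1   [◇-rule on 3: fresh world w1, w0Rw1]
5. ¬p, w1   [□-rule on 2 via w0Rw1]
Accessibility: w0Rw1
Branch closes: p and ¬p both at w1.
Every branch of the negation's tableau closes; the branch above is one of them.

Valid in K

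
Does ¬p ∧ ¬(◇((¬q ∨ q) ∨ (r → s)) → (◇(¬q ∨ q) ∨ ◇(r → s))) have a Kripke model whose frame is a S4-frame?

1. ¬p ∧ ¬(◇((¬q ∨ q) ∨ (r → s)) → (◇(¬q ∨ q) ∨ ◇(r → s))), u
2. ¬p, u   [∧-rule on 1]
3. ¬(◇((¬q ∨ q) ∨ (r → s)) → (◇(¬q ∨ q) ∨ ◇(r → s))), u   [∧-rule on 1]
4. ◇((¬q ∨ q) ∨ (r → s)), u   [¬→-rule on 3]
5. ¬(◇(¬q ∨ q) ∨ ◇(r → s)), u   [¬→-rule on 3]
6. ¬◇(¬q ∨ q), u   [¬∨-rule on 5]
7. ¬◇(r → s), u   [¬∨-rule on 5]
8. ¬(¬q ∨ q), u   [¬◇-rule on 6 via uRu]
9. q, u   [¬∨-rule on 8]
10. ¬q, u   [¬∨-rule on 8]
Accessibility: uRu
Branch closes: q and ¬q both at u.
All branches of the tableau close; one closing branch shown above.

Unsatisfiable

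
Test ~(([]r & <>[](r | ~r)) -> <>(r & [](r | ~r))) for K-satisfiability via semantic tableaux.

1. ~(([]r & <>[](r | ~r)) -> <>(r & [](r | ~r))), u
2. []r & <>[](r | ~r), u   [~->-rule on 1]
3. ~<>(r & [](r | ~r)), u   [~->-rule on 1]
4. []r, u   [&-rule on 2]
5. <>[](r | ~r), u   [&-rule on 2]
6. [](r | ~r), v   [<>-rule on 5: fresh world v, uRv]
7. ~(r & [](r | ~r)), v   [~<>-rule on 3 via uRv]
8. r, v   [[]-rule on 4 via uRv]
9. ~[](r | ~r), v   [~&-rule on 7 (branches; this branch)]
10. ~(r | ~r), w   [~[]-rule on 9: fresh world w, vRw]
11. ~r, w   [~|-rule on 10]
12. r, w   [~|-rule on 10]
Accessibility: uRv, vRw
Branch closes: r and ~r both at w.
(One branch shown.) All branches close.

Unsatisfiable (every branch closes)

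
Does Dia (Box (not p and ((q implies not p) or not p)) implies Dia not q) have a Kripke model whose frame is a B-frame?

Satisfiable (open branch found)

1. Dia (Box (not p and ((q implies not p) or not p)) implies Dia not q), w0
2. Box (not p and ((q implies not p) or not p)) implies Dia not q, w1
3. Dia not q, w1
4. not q, w2
Accessibility: w0Rw0, w0Rw1, w1Rw0, w1Rw1, w1Rw2, w2Rw1, w2Rw2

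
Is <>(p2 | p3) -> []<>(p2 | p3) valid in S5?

Tableau for the negation ~(<>(p2 | p3) -> []<>(p2 | p3)):
1. ~(<>(p2 | p3) -> []<>(p2 | p3)), 0
2. <>(p2 | p3), 0
3. ~[]<>(p2 | p3), 0
4. p2 | p3, 1
5. p3, 1
6. ~<>(p2 | p3), 2
7. ~(p2 | p3), 0
8. ~p2, 0
9. ~p3, 0
10. ~(p2 | p3), 1
11. ~p2, 1
12. ~p3, 1
Accessibility: 0R0, 0R1, 0R2, 1R0, 1R1, 1R2, 2R0, 2R1, 2R2
Branch closes: p3 and ~p3 both at 1.
Every branch of the negation's tableau closes; the branch above is one of them.

Valid in S5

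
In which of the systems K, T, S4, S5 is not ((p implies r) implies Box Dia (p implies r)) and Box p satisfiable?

K, T, S4

S4-tableau for the formula:
1. not ((p implies r) implies Box Dia (p implies r)) and Box p, 0
2. not ((p implies r) implies Box Dia (p implies r)), 0
3. Box p, 0
4. p implies r, 0
5. not Box Dia (p implies r), 0
6. p, 0
7. r, 0
8. not Dia (p implies r), 1
9. p, 1
10. not (p implies r), 1
11. not r, 1
Accessibility: 0R0, 0R1, 1R1
Complete open branch: satisfiable in S4, hence also in K, T (this S4-model is also a K-model and a T-model).
S5-tableau for the formula:
1. not ((p implies r) implies Box Dia (p implies r)) and Box p, 0
2. not ((p implies r) implies Box Dia (p implies r)), 0
3. Box p, 0
4. p implies r, 0
5. not Box Dia (p implies r), 0
6. p, 0
7. r, 0
8. not Dia (p implies r), 1
9. p, 1
10. not (p implies r), 0
11. not r, 0
Accessibility: 0R0, 0R1, 1R0, 1R1
Branch closes: r and not r both at 0.
Every branch closes (one shown): unsatisfiable in S5.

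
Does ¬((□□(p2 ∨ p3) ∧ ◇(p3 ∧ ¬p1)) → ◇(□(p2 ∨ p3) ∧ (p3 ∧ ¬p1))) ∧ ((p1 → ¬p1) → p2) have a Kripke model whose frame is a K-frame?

1. ¬((□□(p2 ∨ p3) ∧ ◇(p3 ∧ ¬p1)) → ◇(□(p2 ∨ p3) ∧ (p3 ∧ ¬p1))) ∧ ((p1 → ¬p1) → p2), 0
2. ¬((□□(p2 ∨ p3) ∧ ◇(p3 ∧ ¬p1)) → ◇(□(p2 ∨ p3) ∧ (p3 ∧ ¬p1))), 0   [∧-rule on 1]
3. (p1 → ¬p1) → p2, 0   [∧-rule on 1]
4. □□(p2 ∨ p3) ∧ ◇(p3 ∧ ¬p1), 0   [¬→-rule on 2]
5. ¬◇(□(p2 ∨ p3) ∧ (p3 ∧ ¬p1)), 0   [¬→-rule on 2]
6. □□(p2 ∨ p3), 0   [∧-rule on 4]
7. ◇(p3 ∧ ¬p1), 0   [∧-rule on 4]
8. ¬(p1 → ¬p1), 0   [→-rule on 3 (branches; this branch)]
9. p1, 0   [¬→-rule on 8]
10. p3 ∧ ¬p1, 1   [◇-rule on 7: fresh world 1, 0R1]
11. p3, 1   [∧-rule on 10]
12. ¬p1, 1   [∧-rule on 10]
13. ¬(□(p2 ∨ p3) ∧ (p3 ∧ ¬p1)), 1   [¬◇-rule on 5 via 0R1]
14. □(p2 ∨ p3), 1   [□-rule on 6 via 0R1]
15. ¬□(p2 ∨ p3), 1   [¬∧-rule on 13 (branches; this branch)]
16. ¬(p2 ∨ p3), 2   [¬□-rule on 15: fresh world 2, 1R2]
17. ¬p2, 2   [¬∨-rule on 16]
18. ¬p3, 2   [¬∨-rule on 16]
19. p2 ∨ p3, 2   [□-rule on 14 via 1R2]
20. p3, 2   [∨-rule on 19 (branches; this branch)]
Accessibility: 0R1, 1R2
Branch closes: p3 and ¬p3 both at 2.
(One branch shown.) All branches close.

Unsatisfiable (every branch closes)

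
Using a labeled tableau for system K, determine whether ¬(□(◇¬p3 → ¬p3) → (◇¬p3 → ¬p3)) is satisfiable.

Satisfiable

1. ¬(□(◇¬p3 → ¬p3) → (◇¬p3 → ¬p3)), 0
2. □(◇¬p3 → ¬p3), 0
3. ¬(◇¬p3 → ¬p3), 0
4. ◇¬p3, 0
5. p3, 0
6. ¬p3, 1
7. ◇¬p3 → ¬p3, 1
Accessibility: 0R1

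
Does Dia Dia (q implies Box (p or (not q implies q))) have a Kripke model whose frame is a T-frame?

Satisfiable

1. Dia Dia (q implies Box (p or (not q implies q))), 0
2. Dia (q implies Box (p or (not q implies q))), 1
3. q implies Box (p or (not q implies q)), 2
4. Box (p or (not q implies q)), 2
5. p or (not q implies q), 2
6. not q implies q, 2
7. q, 2
Accessibility: 0R0, 0R1, 1R1, 1R2, 2R2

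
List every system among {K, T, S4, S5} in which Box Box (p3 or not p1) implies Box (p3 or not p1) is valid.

T-tableau for the negation not (Box Box (p3 or not p1) implies Box (p3 or not p1)):
1. not (Box Box (p3 or not p1) implies Box (p3 or not p1)), 0
2. Box Box (p3 or not p1), 0   [neg-implies-rule on 1]
3. not Box (p3 or not p1), 0   [neg-implies-rule on 1]
4. Box (p3 or not p1), 0   [Box-rule on 2 via 0R0]
5. p3 or not p1, 0   [Box-rule on 4 via 0R0]
6. not p1, 0   [or-rule on 5 (branches; this branch)]
7. not (p3 or not p1), 1   [neg-Box-rule on 3: fresh world 1, 0R1]
8. not p3, 1   [neg-or-rule on 7]
9. p1, 1   [neg-or-rule on 7]
10. Box (p3 or not p1), 1   [Box-rule on 2 via 0R1]
11. p3 or not p1, 1   [Box-rule on 4 via 0R1]
12. not p1, 1   [or-rule on 11 (branches; this branch)]
Accessibility: 0R0, 0R1, 1R1
Branch closes: p1 and not p1 both at 1.
Every branch closes (one shown): valid in T, hence also in S4, S5 (every theorem of T is a theorem of S4 and S5).
K-tableau for the negation not (Box Box (p3 or not p1) implies Box (p3 or not p1)):
1. not (Box Box (p3 or not p1) implies Box (p3 or not p1)), 0
2. Box Box (p3 or not p1), 0   [neg-implies-rule on 1]
3. not Box (p3 or not p1), 0   [neg-implies-rule on 1]
4. not (p3 or not p1), 1   [neg-Box-rule on 3: fresh world 1, 0R1]
5. not p3, 1   [neg-or-rule on 4]
6. p1, 1   [neg-or-rule on 4]
7. Box (p3 or not p1), 1   [Box-rule on 2 via 0R1]
Accessibility: 0R1
Complete open branch: countermodel on a K-frame, so not valid in K.

T, S4, S5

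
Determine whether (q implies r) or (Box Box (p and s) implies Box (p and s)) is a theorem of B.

Valid

Tableau for the negation not ((q implies r) or (Box Box (p and s) implies Box (p and s))):
1. not ((q implies r) or (Box Box (p and s) implies Box (p and s))), u
2. not (q implies r), u
3. not (Box Box (p and s) implies Box (p and s)), u
4. q, u
5. not r, u
6. Box Box (p and s), u
7. not Box (p and s), u
8. Box (p and s), u
9. p and s, u
10. p, u
11. s, u
12. not (p and s), v
13. Box (p and s), v
14. p and s, v
15. p, v
16. s, v
17. not s, v
Accessibility: uRu, uRv, vRu, vRv
Branch closes: s and not s both at v.
All branches of the negation close; one closing branch shown above.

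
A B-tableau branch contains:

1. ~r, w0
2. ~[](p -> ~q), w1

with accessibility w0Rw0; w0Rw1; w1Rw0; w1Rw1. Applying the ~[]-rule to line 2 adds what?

a fresh world w2 with w1Rw2, and ~(p -> ~q) at w2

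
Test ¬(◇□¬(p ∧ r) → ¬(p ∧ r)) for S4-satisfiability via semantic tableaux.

Satisfiable

1. ¬(◇□¬(p ∧ r) → ¬(p ∧ r)), w0
2. ◇□¬(p ∧ r), w0
3. p ∧ r, w0
4. p, w0
5. r, w0
6. □¬(p ∧ r), w1
7. ¬(p ∧ r), w1
8. ¬r, w1
Accessibility: w0Rw0, w0Rw1, w1Rw1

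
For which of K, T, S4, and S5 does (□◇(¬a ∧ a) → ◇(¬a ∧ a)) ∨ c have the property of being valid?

T, S4, S5

K-tableau for the negation ¬((□◇(¬a ∧ a) → ◇(¬a ∧ a)) ∨ c):
1. ¬((□◇(¬a ∧ a) → ◇(¬a ∧ a)) ∨ c), u
2. ¬(□◇(¬a ∧ a) → ◇(¬a ∧ a)), u
3. ¬c, u
4. □◇(¬a ∧ a), u
5. ¬◇(¬a ∧ a), u
Complete open branch: countermodel on a K-frame, so not valid in K.
T-tableau for the negation ¬((□◇(¬a ∧ a) → ◇(¬a ∧ a)) ∨ c):
1. ¬((□◇(¬a ∧ a) → ◇(¬a ∧ a)) ∨ c), u
2. ¬(□◇(¬a ∧ a) → ◇(¬a ∧ a)), u
3. ¬c, u
4. □◇(¬a ∧ a), u
5. ¬◇(¬a ∧ a), u
6. ◇(¬a ∧ a), u
7. ¬(¬a ∧ a), u
8. ¬a, u
9. ¬a ∧ a, v
10. ¬a, v
11. a, v
Accessibility: uRu, uRv, vRv
Branch closes: a and ¬a both at v.
Every branch closes (one shown): valid in T, hence also in S4, S5 (every theorem of T is a theorem of S4 and S5).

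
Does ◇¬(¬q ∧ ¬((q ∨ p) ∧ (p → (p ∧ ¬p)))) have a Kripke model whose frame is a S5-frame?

1. ◇¬(¬q ∧ ¬((q ∨ p) ∧ (p → (p ∧ ¬p)))), 0
2. ¬(¬q ∧ ¬((q ∨ p) ∧ (p → (p ∧ ¬p)))), 1   [◇-rule on 1: fresh world 1, 0R1]
3. (q ∨ p) ∧ (p → (p ∧ ¬p)), 1   [¬∧-rule on 2 (branches; this branch)]
4. q ∨ p, 1   [∧-rule on 3]
5. p → (p ∧ ¬p), 1   [∧-rule on 3]
6. q, 1   [∨-rule on 4 (branches; this branch)]
7. ¬p, 1   [→-rule on 5 (branches; this branch)]
Accessibility: 0R0, 0R1, 1R0, 1R1

Yes, satisfiable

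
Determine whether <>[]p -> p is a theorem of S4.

No, not valid

Tableau for the negation ~(<>[]p -> p):
1. ~(<>[]p -> p), 0
2. <>[]p, 0
3. ~p, 0
4. []p, 1
5. p, 1
Accessibility: 0R0, 0R1, 1R1
The negation has an open branch (countermodel exists).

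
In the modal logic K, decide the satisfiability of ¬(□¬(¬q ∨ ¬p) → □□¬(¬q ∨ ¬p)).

Satisfiable (open branch found)

1. ¬(□¬(¬q ∨ ¬p) → □□¬(¬q ∨ ¬p)), w0
2. □¬(¬q ∨ ¬p), w0
3. ¬□□¬(¬q ∨ ¬p), w0
4. ¬□¬(¬q ∨ ¬p), w1
5. ¬(¬q ∨ ¬p), w1
6. q, w1
7. p, w1
8. ¬q ∨ ¬p, w2
9. ¬p, w2
Accessibility: w0Rw1, w1Rw2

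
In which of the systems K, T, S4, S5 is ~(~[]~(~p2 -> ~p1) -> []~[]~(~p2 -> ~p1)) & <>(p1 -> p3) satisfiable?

S4-tableau for the formula:
1. ~(~[]~(~p2 -> ~p1) -> []~[]~(~p2 -> ~p1)) & <>(p1 -> p3), u
2. ~(~[]~(~p2 -> ~p1) -> []~[]~(~p2 -> ~p1)), u   [&-rule on 1]
3. <>(p1 -> p3), u   [&-rule on 1]
4. ~[]~(~p2 -> ~p1), u   [~->-rule on 2]
5. ~[]~[]~(~p2 -> ~p1), u   [~->-rule on 2]
6. p1 -> p3, v   [<>-rule on 3: fresh world v, uRv]
7. p3, v   [->-rule on 6 (branches; this branch)]
8. ~p2 -> ~p1, w   [~[]-rule on 4: fresh world w, uRw]
9. ~p1, w   [->-rule on 8 (branches; this branch)]
10. []~(~p2 -> ~p1), x   [~[]-rule on 5: fresh world x, uRx]
11. ~(~p2 -> ~p1), x   [[]-rule on 10 via xRx]
12. ~p2, x   [~->-rule on 11]
13. p1, x   [~->-rule on 11]
Accessibility: uRu, uRv, uRw, uRx, vRv, wRw, xRx
Complete open branch: satisfiable in S4, hence also in K, T (this S4-model is also a K-model and a T-model).
S5-tableau for the formula:
1. ~(~[]~(~p2 -> ~p1) -> []~[]~(~p2 -> ~p1)) & <>(p1 -> p3), u
2. ~(~[]~(~p2 -> ~p1) -> []~[]~(~p2 -> ~p1)), u   [&-rule on 1]
3. <>(p1 -> p3), u   [&-rule on 1]
4. ~[]~(~p2 -> ~p1), u   [~->-rule on 2]
5. ~[]~[]~(~p2 -> ~p1), u   [~->-rule on 2]
6. p1 -> p3, v   [<>-rule on 3: fresh world v, uRv]
7. p3, v   [->-rule on 6 (branches; this branch)]
8. ~p2 -> ~p1, w   [~[]-rule on 4: fresh world w, uRw]
9. ~p1, w   [->-rule on 8 (branches; this branch)]
10. []~(~p2 -> ~p1), x   [~[]-rule on 5: fresh world x, uRx]
11. ~(~p2 -> ~p1), u   [[]-rule on 10 via xRu]
12. ~p2, u   [~->-rule on 11]
13. p1, u   [~->-rule on 11]
14. ~(~p2 -> ~p1), v   [[]-rule on 10 via xRv]
15. ~p2, v   [~->-rule on 14]
16. p1, v   [~->-rule on 14]
17. ~(~p2 -> ~p1), w   [[]-rule on 10 via xRw]
18. ~p2, w   [~->-rule on 17]
19. p1, w   [~->-rule on 17]
Accessibility: uRu, uRv, uRw, uRx, vRu, vRv, vRw, vRx, wRu, wRv, wRw, wRx, xRu, xRv, xRw, xRx
Branch closes: p1 and ~p1 both at w.
Every branch closes (one shown): unsatisfiable in S5.

K, T, S4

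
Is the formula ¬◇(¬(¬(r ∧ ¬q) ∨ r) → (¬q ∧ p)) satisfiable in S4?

1. ¬◇(¬(¬(r ∧ ¬q) ∨ r) → (¬q ∧ p)), w0
2. ¬(¬(¬(r ∧ ¬q) ∨ r) → (¬q ∧ p)), w0
3. ¬(¬(r ∧ ¬q) ∨ r), w0
4. ¬(¬q ∧ p), w0
5. r ∧ ¬q, w0
6. ¬r, w0
7. r, w0
8. ¬q, w0
Accessibility: w0Rw0
Branch closes: r and ¬r both at w0.
Every branch closes; the branch above is one of them.

No, unsatisfiable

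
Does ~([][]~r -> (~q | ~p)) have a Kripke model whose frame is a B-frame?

Satisfiable (open branch found)

1. ~([][]~r -> (~q | ~p)), 0
2. [][]~r, 0
3. ~(~q | ~p), 0
4. q, 0
5. p, 0
6. []~r, 0
7. ~r, 0
Accessibility: 0R0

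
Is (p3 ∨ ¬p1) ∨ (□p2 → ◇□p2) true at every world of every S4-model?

Valid

Tableau for the negation ¬((p3 ∨ ¬p1) ∨ (□p2 → ◇□p2)):
1. ¬((p3 ∨ ¬p1) ∨ (□p2 → ◇□p2)), 0
2. ¬(p3 ∨ ¬p1), 0
3. ¬(□p2 → ◇□p2), 0
4. ¬p3, 0
5. p1, 0
6. □p2, 0
7. ¬◇□p2, 0
8. p2, 0
9. ¬□p2, 0
10. ¬p2, 1
11. p2, 1
Accessibility: 0R0, 0R1, 1R1
Branch closes: p2 and ¬p2 both at 1.
Every branch of the negation's tableau closes; the branch above is one of them.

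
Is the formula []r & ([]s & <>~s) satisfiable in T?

Unsatisfiable (every branch closes)

1. []r & ([]s & <>~s), u
2. []r, u   [&-rule on 1]
3. []s & <>~s, u   [&-rule on 1]
4. []s, u   [&-rule on 3]
5. <>~s, u   [&-rule on 3]
6. r, u   [[]-rule on 2 via uRu]
7. s, u   [[]-rule on 4 via uRu]
8. ~s, v   [<>-rule on 5: fresh world v, uRv]
9. r, v   [[]-rule on 2 via uRv]
10. s, v   [[]-rule on 4 via uRv]
Accessibility: uRu, uRv, vRv
Branch closes: s and ~s both at v.
Every branch closes; the branch above is one of them.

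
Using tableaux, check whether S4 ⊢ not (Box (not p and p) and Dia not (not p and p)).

Valid

Tableau for the negation Box (not p and p) and Dia not (not p and p):
1. Box (not p and p) and Dia not (not p and p), w0
2. Box (not p and p), w0   [and-rule on 1]
3. Dia not (not p and p), w0   [and-rule on 1]
4. not p and p, w0   [Box-rule on 2 via w0Rw0]
5. not p, w0   [and-rule on 4]
6. p, w0   [and-rule on 4]
Accessibility: w0Rw0
Branch closes: p and not p both at w0.
Every branch of the negation's tableau closes; the branch above is one of them.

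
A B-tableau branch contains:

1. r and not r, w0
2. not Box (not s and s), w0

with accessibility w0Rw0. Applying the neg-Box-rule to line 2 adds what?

a fresh world w1 with w0Rw1, and not (not s and s) at w1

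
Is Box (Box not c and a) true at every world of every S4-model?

Invalid (countermodel exists)

Tableau for the negation not Box (Box not c and a):
1. not Box (Box not c and a), w0
2. not (Box not c and a), w1   [neg-Box-rule on 1: fresh world w1, w0Rw1]
3. not a, w1   [neg-and-rule on 2 (branches; this branch)]
Accessibility: w0Rw0, w0Rw1, w1Rw1
The negation has an open branch (countermodel exists).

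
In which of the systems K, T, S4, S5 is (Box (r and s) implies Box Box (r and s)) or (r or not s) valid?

T-tableau for the negation not ((Box (r and s) implies Box Box (r and s)) or (r or not s)):
1. not ((Box (r and s) implies Box Box (r and s)) or (r or not s)), 0
2. not (Box (r and s) implies Box Box (r and s)), 0
3. not (r or not s), 0
4. Box (r and s), 0
5. not Box Box (r and s), 0
6. not r, 0
7. s, 0
8. r and s, 0
9. r, 0
Accessibility: 0R0
Branch closes: r and not r both at 0.
Every branch closes (one shown): valid in T, hence also in S4, S5 (every theorem of T is a theorem of S4 and S5).
K-tableau for the negation not ((Box (r and s) implies Box Box (r and s)) or (r or not s)):
1. not ((Box (r and s) implies Box Box (r and s)) or (r or not s)), 0
2. not (Box (r and s) implies Box Box (r and s)), 0
3. not (r or not s), 0
4. Box (r and s), 0
5. not Box Box (r and s), 0
6. not r, 0
7. s, 0
8. not Box (r and s), 1
9. r and s, 1
10. r, 1
11. s, 1
12. not (r and s), 2
13. not s, 2
Accessibility: 0R1, 1R2
Complete open branch: countermodel on a K-frame, so not valid in K.

T, S4, S5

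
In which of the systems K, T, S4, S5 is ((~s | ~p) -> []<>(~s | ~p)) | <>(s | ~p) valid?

T, S4, S5

T-tableau for the negation ~(((~s | ~p) -> []<>(~s | ~p)) | <>(s | ~p)):
1. ~(((~s | ~p) -> []<>(~s | ~p)) | <>(s | ~p)), 0
2. ~((~s | ~p) -> []<>(~s | ~p)), 0
3. ~<>(s | ~p), 0
4. ~s | ~p, 0
5. ~[]<>(~s | ~p), 0
6. ~(s | ~p), 0
7. ~s, 0
8. p, 0
9. ~<>(~s | ~p), 1
10. ~(s | ~p), 1
11. ~s, 1
12. p, 1
13. ~(~s | ~p), 1
14. s, 1
Accessibility: 0R0, 0R1, 1R1
Branch closes: s and ~s both at 1.
Every branch closes (one shown): valid in T, hence also in S4, S5 (every theorem of T is a theorem of S4 and S5).
K-tableau for the negation ~(((~s | ~p) -> []<>(~s | ~p)) | <>(s | ~p)):
1. ~(((~s | ~p) -> []<>(~s | ~p)) | <>(s | ~p)), 0
2. ~((~s | ~p) -> []<>(~s | ~p)), 0
3. ~<>(s | ~p), 0
4. ~s | ~p, 0
5. ~[]<>(~s | ~p), 0
6. ~p, 0
7. ~<>(~s | ~p), 1
8. ~(s | ~p), 1
9. ~s, 1
10. p, 1
Accessibility: 0R1
Complete open branch: countermodel on a K-frame, so not valid in K.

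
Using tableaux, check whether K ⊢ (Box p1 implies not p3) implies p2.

No, not valid

Tableau for the negation not ((Box p1 implies not p3) implies p2):
1. not ((Box p1 implies not p3) implies p2), w0
2. Box p1 implies not p3, w0
3. not p2, w0
4. not p3, w0
The negation has an open branch (countermodel exists).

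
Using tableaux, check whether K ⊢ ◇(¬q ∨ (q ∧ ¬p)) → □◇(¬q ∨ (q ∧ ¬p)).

Invalid (countermodel exists)

Tableau for the negation ¬(◇(¬q ∨ (q ∧ ¬p)) → □◇(¬q ∨ (q ∧ ¬p))):
1. ¬(◇(¬q ∨ (q ∧ ¬p)) → □◇(¬q ∨ (q ∧ ¬p))), 0
2. ◇(¬q ∨ (q ∧ ¬p)), 0
3. ¬□◇(¬q ∨ (q ∧ ¬p)), 0
4. ¬q ∨ (q ∧ ¬p), 1
5. q ∧ ¬p, 1
6. q, 1
7. ¬p, 1
8. ¬◇(¬q ∨ (q ∧ ¬p)), 2
Accessibility: 0R1, 0R2
The negation has an open branch (countermodel exists).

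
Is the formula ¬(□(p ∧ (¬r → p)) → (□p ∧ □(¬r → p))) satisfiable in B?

1. ¬(□(p ∧ (¬r → p)) → (□p ∧ □(¬r → p))), w0
2. □(p ∧ (¬r → p)), w0
3. ¬(□p ∧ □(¬r → p)), w0
4. p ∧ (¬r → p), w0
5. p, w0
6. ¬r → p, w0
7. ¬□(¬r → p), w0
8. ¬(¬r → p), w1
9. ¬r, w1
10. ¬p, w1
11. p ∧ (¬r → p), w1
12. p, w1
13. ¬r → p, w1
Accessibility: w0Rw0, w0Rw1, w1Rw0, w1Rw1
Branch closes: p and ¬p both at w1.
(One branch shown.) All branches close.

Unsatisfiable (every branch closes)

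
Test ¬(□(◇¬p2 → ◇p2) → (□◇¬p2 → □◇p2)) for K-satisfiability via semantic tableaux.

Unsatisfiable

1. ¬(□(◇¬p2 → ◇p2) → (□◇¬p2 → □◇p2)), 0
2. □(◇¬p2 → ◇p2), 0
3. ¬(□◇¬p2 → □◇p2), 0
4. □◇¬p2, 0
5. ¬□◇p2, 0
6. ¬◇p2, 1
7. ◇¬p2 → ◇p2, 1
8. ◇¬p2, 1
9. ◇p2, 1
10. ¬p2, 2
11. p2, 3
12. ¬p2, 3
Accessibility: 0R1, 1R2, 1R3
Branch closes: p2 and ¬p2 both at 3.
All branches of the tableau close; one closing branch shown above.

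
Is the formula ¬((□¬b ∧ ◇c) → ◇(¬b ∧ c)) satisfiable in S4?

No, unsatisfiable

1. ¬((□¬b ∧ ◇c) → ◇(¬b ∧ c)), w0
2. □¬b ∧ ◇c, w0   [¬→-rule on 1]
3. ¬◇(¬b ∧ c), w0   [¬→-rule on 1]
4. □¬b, w0   [∧-rule on 2]
5. ◇c, w0   [∧-rule on 2]
6. ¬(¬b ∧ c), w0   [¬◇-rule on 3 via w0Rw0]
7. ¬b, w0   [□-rule on 4 via w0Rw0]
8. ¬c, w0   [¬∧-rule on 6 (branches; this branch)]
9. c, w1   [◇-rule on 5: fresh world w1, w0Rw1]
10. ¬(¬b ∧ c), w1   [¬◇-rule on 3 via w0Rw1]
11. ¬b, w1   [□-rule on 4 via w0Rw1]
12. ¬c, w1   [¬∧-rule on 10 (branches; this branch)]
Accessibility: w0Rw0, w0Rw1, w1Rw1
Branch closes: c and ¬c both at w1.
All branches of the tableau close; one closing branch shown above.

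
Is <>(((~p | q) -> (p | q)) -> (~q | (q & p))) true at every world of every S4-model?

Tableau for the negation ~<>(((~p | q) -> (p | q)) -> (~q | (q & p))):
1. ~<>(((~p | q) -> (p | q)) -> (~q | (q & p))), 0
2. ~(((~p | q) -> (p | q)) -> (~q | (q & p))), 0
3. (~p | q) -> (p | q), 0
4. ~(~q | (q & p)), 0
5. q, 0
6. ~(q & p), 0
7. p | q, 0
8. ~p, 0
Accessibility: 0R0
The negation has an open branch (countermodel exists).

No, not valid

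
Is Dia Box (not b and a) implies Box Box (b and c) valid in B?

Tableau for the negation not (Dia Box (not b and a) implies Box Box (b and c)):
1. not (Dia Box (not b and a) implies Box Box (b and c)), w0
2. Dia Box (not b and a), w0
3. not Box Box (b and c), w0
4. Box (not b and a), w1
5. not b and a, w0
6. not b, w0
7. a, w0
8. not b and a, w1
9. not b, w1
10. a, w1
11. not Box (b and c), w2
12. not (b and c), w3
13. not c, w3
Accessibility: w0Rw0, w0Rw1, w0Rw2, w1Rw0, w1Rw1, w2Rw0, w2Rw2, w2Rw3, w3Rw2, w3Rw3
The negation has an open branch (countermodel exists).

Not valid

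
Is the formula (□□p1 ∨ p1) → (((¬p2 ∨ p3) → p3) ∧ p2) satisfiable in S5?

Satisfiable (open branch found)

1. (□□p1 ∨ p1) → (((¬p2 ∨ p3) → p3) ∧ p2), w0
2. ((¬p2 ∨ p3) → p3) ∧ p2, w0
3. (¬p2 ∨ p3) → p3, w0
4. p2, w0
5. p3, w0
Accessibility: w0Rw0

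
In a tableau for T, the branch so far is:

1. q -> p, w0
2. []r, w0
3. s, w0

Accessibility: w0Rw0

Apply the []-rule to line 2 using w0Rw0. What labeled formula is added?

r, w0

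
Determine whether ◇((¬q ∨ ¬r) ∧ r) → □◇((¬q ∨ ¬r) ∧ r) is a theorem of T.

Tableau for the negation ¬(◇((¬q ∨ ¬r) ∧ r) → □◇((¬q ∨ ¬r) ∧ r)):
1. ¬(◇((¬q ∨ ¬r) ∧ r) → □◇((¬q ∨ ¬r) ∧ r)), w0
2. ◇((¬q ∨ ¬r) ∧ r), w0
3. ¬□◇((¬q ∨ ¬r) ∧ r), w0
4. (¬q ∨ ¬r) ∧ r, w1
5. ¬q ∨ ¬r, w1
6. r, w1
7. ¬q, w1
8. ¬◇((¬q ∨ ¬r) ∧ r), w2
9. ¬((¬q ∨ ¬r) ∧ r), w2
10. ¬r, w2
Accessibility: w0Rw0, w0Rw1, w0Rw2, w1Rw1, w2Rw2
The negation has an open branch (countermodel exists).

Invalid (countermodel exists)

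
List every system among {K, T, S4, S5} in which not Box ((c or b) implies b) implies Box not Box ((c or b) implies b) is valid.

S5

S4-tableau for the negation not (not Box ((c or b) implies b) implies Box not Box ((c or b) implies b)):
1. not (not Box ((c or b) implies b) implies Box not Box ((c or b) implies b)), u
2. not Box ((c or b) implies b), u
3. not Box not Box ((c or b) implies b), u
4. not ((c or b) implies b), v
5. c or b, v
6. not b, v
7. c, v
8. Box ((c or b) implies b), w
9. (c or b) implies b, w
10. b, w
Accessibility: uRu, uRv, uRw, vRv, wRw
Complete open branch: countermodel on an S4-frame, so not valid in S4, nor in K, T (the same frame is also a K-frame and a T-frame).
S5-tableau for the negation not (not Box ((c or b) implies b) implies Box not Box ((c or b) implies b)):
1. not (not Box ((c or b) implies b) implies Box not Box ((c or b) implies b)), u
2. not Box ((c or b) implies b), u
3. not Box not Box ((c or b) implies b), u
4. not ((c or b) implies b), v
5. c or b, v
6. not b, v
7. c, v
8. Box ((c or b) implies b), w
9. (c or b) implies b, u
10. (c or b) implies b, v
11. (c or b) implies b, w
12. not (c or b), u
13. not c, u
14. not b, u
15. not (c or b), v
16. not c, v
Accessibility: uRu, uRv, uRw, vRu, vRv, vRw, wRu, wRv, wRw
Branch closes: c and not c both at v.
Every branch closes (one shown): valid in S5.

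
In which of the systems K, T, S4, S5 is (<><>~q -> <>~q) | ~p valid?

T-tableau for the negation ~((<><>~q -> <>~q) | ~p):
1. ~((<><>~q -> <>~q) | ~p), 0
2. ~(<><>~q -> <>~q), 0
3. p, 0
4. <><>~q, 0
5. ~<>~q, 0
6. q, 0
7. <>~q, 1
8. q, 1
9. ~q, 2
Accessibility: 0R0, 0R1, 1R1, 1R2, 2R2
Complete open branch: countermodel on a T-frame, so not valid in T, nor in K (the same frame is also a K-frame).
S4-tableau for the negation ~((<><>~q -> <>~q) | ~p):
1. ~((<><>~q -> <>~q) | ~p), 0
2. ~(<><>~q -> <>~q), 0
3. p, 0
4. <><>~q, 0
5. ~<>~q, 0
6. q, 0
7. <>~q, 1
8. q, 1
9. ~q, 2
10. q, 2
Accessibility: 0R0, 0R1, 0R2, 1R1, 1R2, 2R2
Branch closes: q and ~q both at 2.
Every branch closes (one shown): valid in S4, hence also in S5 (every theorem of S4 is a theorem of S5).

S4, S5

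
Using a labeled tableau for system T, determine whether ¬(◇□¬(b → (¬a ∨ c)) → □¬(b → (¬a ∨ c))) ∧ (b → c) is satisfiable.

1. ¬(◇□¬(b → (¬a ∨ c)) → □¬(b → (¬a ∨ c))) ∧ (b → c), 0
2. ¬(◇□¬(b → (¬a ∨ c)) → □¬(b → (¬a ∨ c))), 0   [∧-rule on 1]
3. b → c, 0   [∧-rule on 1]
4. ◇□¬(b → (¬a ∨ c)), 0   [¬→-rule on 2]
5. ¬□¬(b → (¬a ∨ c)), 0   [¬→-rule on 2]
6. c, 0   [→-rule on 3 (branches; this branch)]
7. □¬(b → (¬a ∨ c)), 1   [◇-rule on 4: fresh world 1, 0R1]
8. ¬(b → (¬a ∨ c)), 1   [□-rule on 7 via 1R1]
9. b, 1   [¬→-rule on 8]
10. ¬(¬a ∨ c), 1   [¬→-rule on 8]
11. a, 1   [¬∨-rule on 10]
12. ¬c, 1   [¬∨-rule on 10]
13. b → (¬a ∨ c), 2   [¬□-rule on 5: fresh world 2, 0R2]
14. ¬a ∨ c, 2   [→-rule on 13 (branches; this branch)]
15. c, 2   [∨-rule on 14 (branches; this branch)]
Accessibility: 0R0, 0R1, 0R2, 1R1, 2R2

Satisfiable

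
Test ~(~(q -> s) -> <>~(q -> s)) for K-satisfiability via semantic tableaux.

Satisfiable (open branch found)

1. ~(~(q -> s) -> <>~(q -> s)), 0
2. ~(q -> s), 0
3. ~<>~(q -> s), 0
4. q, 0
5. ~s, 0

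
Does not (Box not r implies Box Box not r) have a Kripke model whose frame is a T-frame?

Yes, satisfiable

1. not (Box not r implies Box Box not r), 0
2. Box not r, 0
3. not Box Box not r, 0
4. not r, 0
5. not Box not r, 1
6. not r, 1
7. r, 2
Accessibility: 0R0, 0R1, 1R1, 1R2, 2R2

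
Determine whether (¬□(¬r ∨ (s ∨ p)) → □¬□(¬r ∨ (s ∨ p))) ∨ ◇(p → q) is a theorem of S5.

Valid

Tableau for the negation ¬((¬□(¬r ∨ (s ∨ p)) → □¬□(¬r ∨ (s ∨ p))) ∨ ◇(p → q)):
1. ¬((¬□(¬r ∨ (s ∨ p)) → □¬□(¬r ∨ (s ∨ p))) ∨ ◇(p → q)), 0
2. ¬(¬□(¬r ∨ (s ∨ p)) → □¬□(¬r ∨ (s ∨ p))), 0
3. ¬◇(p → q), 0
4. ¬□(¬r ∨ (s ∨ p)), 0
5. ¬□¬□(¬r ∨ (s ∨ p)), 0
6. ¬(p → q), 0
7. p, 0
8. ¬q, 0
9. ¬(¬r ∨ (s ∨ p)), 1
10. r, 1
11. ¬(s ∨ p), 1
12. ¬s, 1
13. ¬p, 1
14. ¬(p → q), 1
15. p, 1
16. ¬q, 1
Accessibility: 0R0, 0R1, 1R0, 1R1
Branch closes: p and ¬p both at 1.
Every branch of the negation's tableau closes; the branch above is one of them.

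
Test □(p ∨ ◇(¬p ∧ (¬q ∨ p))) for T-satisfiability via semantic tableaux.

1. □(p ∨ ◇(¬p ∧ (¬q ∨ p))), 0
2. p ∨ ◇(¬p ∧ (¬q ∨ p)), 0   [□-rule on 1 via 0R0]
3. ◇(¬p ∧ (¬q ∨ p)), 0   [∨-rule on 2 (branches; this branch)]
4. ¬p ∧ (¬q ∨ p), 1   [◇-rule on 3: fresh world 1, 0R1]
5. ¬p, 1   [∧-rule on 4]
6. ¬q ∨ p, 1   [∧-rule on 4]
7. p ∨ ◇(¬p ∧ (¬q ∨ p)), 1   [□-rule on 1 via 0R1]
8. ¬q, 1   [∨-rule on 6 (branches; this branch)]
9. ◇(¬p ∧ (¬q ∨ p)), 1   [∨-rule on 7 (branches; this branch)]
10. ¬p ∧ (¬q ∨ p), 2   [◇-rule on 9: fresh world 2, 1R2]
11. ¬p, 2   [∧-rule on 10]
12. ¬q ∨ p, 2   [∧-rule on 10]
13. ¬q, 2   [∨-rule on 12 (branches; this branch)]
Accessibility: 0R0, 0R1, 1R1, 1R2, 2R2

Satisfiable (open branch found)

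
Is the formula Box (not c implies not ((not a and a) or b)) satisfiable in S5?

Satisfiable

1. Box (not c implies not ((not a and a) or b)), 0
2. not c implies not ((not a and a) or b), 0   [Box-rule on 1 via 0R0]
3. not ((not a and a) or b), 0   [implies-rule on 2 (branches; this branch)]
4. not (not a and a), 0   [neg-or-rule on 3]
5. not b, 0   [neg-or-rule on 3]
6. not a, 0   [neg-and-rule on 4 (branches; this branch)]
Accessibility: 0R0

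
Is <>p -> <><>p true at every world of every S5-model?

Tableau for the negation ~(<>p -> <><>p):
1. ~(<>p -> <><>p), u
2. <>p, u
3. ~<><>p, u
4. ~<>p, u
5. ~p, u
6. p, v
7. ~<>p, v
8. ~p, v
Accessibility: uRu, uRv, vRu, vRv
Branch closes: p and ~p both at v.
All branches of the negation close; one closing branch shown above.

Valid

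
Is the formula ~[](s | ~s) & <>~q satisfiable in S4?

1. ~[](s | ~s) & <>~q, u
2. ~[](s | ~s), u
3. <>~q, u
4. ~(s | ~s), v
5. ~s, v
6. s, v
Accessibility: uRu, uRv, vRv
Branch closes: s and ~s both at v.
All branches of the tableau close; one closing branch shown above.

Unsatisfiable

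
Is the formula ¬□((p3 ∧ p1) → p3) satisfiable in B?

1. ¬□((p3 ∧ p1) → p3), u
2. ¬((p3 ∧ p1) → p3), v
3. p3 ∧ p1, v
4. ¬p3, v
5. p3, v
6. p1, v
Accessibility: uRu, uRv, vRu, vRv
Branch closes: p3 and ¬p3 both at v.
(One branch shown.) All branches close.

Unsatisfiable (every branch closes)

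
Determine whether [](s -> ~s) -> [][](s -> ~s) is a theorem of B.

Not valid

Tableau for the negation ~([](s -> ~s) -> [][](s -> ~s)):
1. ~([](s -> ~s) -> [][](s -> ~s)), u
2. [](s -> ~s), u
3. ~[][](s -> ~s), u
4. s -> ~s, u
5. ~s, u
6. ~[](s -> ~s), v
7. s -> ~s, v
8. ~s, v
9. ~(s -> ~s), w
10. s, w
Accessibility: uRu, uRv, vRu, vRv, vRw, wRv, wRw
The negation has an open branch (countermodel exists).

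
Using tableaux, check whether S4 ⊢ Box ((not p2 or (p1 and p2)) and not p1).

Tableau for the negation not Box ((not p2 or (p1 and p2)) and not p1):
1. not Box ((not p2 or (p1 and p2)) and not p1), 0
2. not ((not p2 or (p1 and p2)) and not p1), 1   [neg-Box-rule on 1: fresh world 1, 0R1]
3. p1, 1   [neg-and-rule on 2 (branches; this branch)]
Accessibility: 0R0, 0R1, 1R1
The negation has an open branch (countermodel exists).

Invalid (countermodel exists)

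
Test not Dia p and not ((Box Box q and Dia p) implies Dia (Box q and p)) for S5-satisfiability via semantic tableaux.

Unsatisfiable

1. not Dia p and not ((Box Box q and Dia p) implies Dia (Box q and p)), w0
2. not Dia p, w0   [and-rule on 1]
3. not ((Box Box q and Dia p) implies Dia (Box q and p)), w0   [and-rule on 1]
4. Box Box q and Dia p, w0   [neg-implies-rule on 3]
5. not Dia (Box q and p), w0   [neg-implies-rule on 3]
6. Box Box q, w0   [and-rule on 4]
7. Dia p, w0   [and-rule on 4]
8. not p, w0   [neg-Dia-rule on 2 via w0Rw0]
9. not (Box q and p), w0   [neg-Dia-rule on 5 via w0Rw0]
10. Box q, w0   [Box-rule on 6 via w0Rw0]
11. q, w0   [Box-rule on 10 via w0Rw0]
12. p, w1   [Dia-rule on 7: fresh world w1, w0Rw1]
13. not p, w1   [neg-Dia-rule on 2 via w0Rw1]
Accessibility: w0Rw0, w0Rw1, w1Rw0, w1Rw1
Branch closes: p and not p both at w1.
All branches of the tableau close; one closing branch shown above.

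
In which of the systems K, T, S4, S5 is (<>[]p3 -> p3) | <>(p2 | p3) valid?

T, S4, S5

K-tableau for the negation ~((<>[]p3 -> p3) | <>(p2 | p3)):
1. ~((<>[]p3 -> p3) | <>(p2 | p3)), u
2. ~(<>[]p3 -> p3), u   [~|-rule on 1]
3. ~<>(p2 | p3), u   [~|-rule on 1]
4. <>[]p3, u   [~->-rule on 2]
5. ~p3, u   [~->-rule on 2]
6. []p3, v   [<>-rule on 4: fresh world v, uRv]
7. ~(p2 | p3), v   [~<>-rule on 3 via uRv]
8. ~p2, v   [~|-rule on 7]
9. ~p3, v   [~|-rule on 7]
Accessibility: uRv
Complete open branch: countermodel on a K-frame, so not valid in K.
T-tableau for the negation ~((<>[]p3 -> p3) | <>(p2 | p3)):
1. ~((<>[]p3 -> p3) | <>(p2 | p3)), u
2. ~(<>[]p3 -> p3), u   [~|-rule on 1]
3. ~<>(p2 | p3), u   [~|-rule on 1]
4. <>[]p3, u   [~->-rule on 2]
5. ~p3, u   [~->-rule on 2]
6. ~(p2 | p3), u   [~<>-rule on 3 via uRu]
7. ~p2, u   [~|-rule on 6]
8. []p3, v   [<>-rule on 4: fresh world v, uRv]
9. ~(p2 | p3), v   [~<>-rule on 3 via uRv]
10. ~p2, v   [~|-rule on 9]
11. ~p3, v   [~|-rule on 9]
12. p3, v   [[]-rule on 8 via vRv]
Accessibility: uRu, uRv, vRv
Branch closes: p3 and ~p3 both at v.
Every branch closes (one shown): valid in T, hence also in S4, S5 (every theorem of T is a theorem of S4 and S5).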